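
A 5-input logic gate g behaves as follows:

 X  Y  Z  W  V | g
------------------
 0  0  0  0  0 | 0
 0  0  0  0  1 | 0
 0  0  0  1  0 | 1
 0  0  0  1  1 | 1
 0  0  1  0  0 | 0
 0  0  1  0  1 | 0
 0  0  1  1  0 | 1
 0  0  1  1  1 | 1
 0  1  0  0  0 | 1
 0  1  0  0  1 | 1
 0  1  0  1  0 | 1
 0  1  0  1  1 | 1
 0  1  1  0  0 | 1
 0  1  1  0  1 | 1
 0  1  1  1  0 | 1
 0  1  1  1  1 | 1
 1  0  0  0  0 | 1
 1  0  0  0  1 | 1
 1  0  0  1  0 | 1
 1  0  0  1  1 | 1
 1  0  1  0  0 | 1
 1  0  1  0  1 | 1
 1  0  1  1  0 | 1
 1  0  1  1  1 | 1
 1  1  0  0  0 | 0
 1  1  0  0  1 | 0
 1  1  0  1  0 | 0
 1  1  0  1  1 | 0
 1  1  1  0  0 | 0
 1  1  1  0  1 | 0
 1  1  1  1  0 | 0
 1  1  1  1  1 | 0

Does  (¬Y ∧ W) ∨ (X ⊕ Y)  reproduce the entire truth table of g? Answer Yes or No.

Test each input against both g and the formula:
  X=0, Y=0, Z=0, W=0, V=0: formula gives 0, g = 0 ✓
  X=0, Y=0, Z=0, W=0, V=1: formula gives 0, g = 0 ✓
  X=0, Y=0, Z=0, W=1, V=0: formula gives 1, g = 1 ✓
  X=0, Y=0, Z=0, W=1, V=1: formula gives 1, g = 1 ✓
  … (the remaining 28 rows also agree.)
All 32 rows match — the expression computes g exactly.

Yes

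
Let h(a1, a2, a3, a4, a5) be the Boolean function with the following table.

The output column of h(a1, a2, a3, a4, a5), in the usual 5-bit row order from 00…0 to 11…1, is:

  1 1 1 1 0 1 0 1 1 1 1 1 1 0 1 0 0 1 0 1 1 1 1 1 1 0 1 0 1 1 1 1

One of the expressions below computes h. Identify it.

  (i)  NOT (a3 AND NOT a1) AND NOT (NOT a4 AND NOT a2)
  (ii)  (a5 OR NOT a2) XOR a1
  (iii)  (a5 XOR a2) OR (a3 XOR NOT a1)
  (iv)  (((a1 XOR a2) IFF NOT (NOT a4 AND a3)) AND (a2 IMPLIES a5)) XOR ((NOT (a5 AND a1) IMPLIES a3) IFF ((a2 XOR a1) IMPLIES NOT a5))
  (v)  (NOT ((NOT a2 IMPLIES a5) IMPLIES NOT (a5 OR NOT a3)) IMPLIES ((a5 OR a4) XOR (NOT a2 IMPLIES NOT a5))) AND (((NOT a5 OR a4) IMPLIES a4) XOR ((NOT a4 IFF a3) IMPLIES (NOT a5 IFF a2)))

iii

(i) fails at (0,0,0,0,0): the formula yields 0, h is 1.
(ii) fails at (0,0,1,0,0): the formula yields 1, h is 0.
(iv) fails at (0,0,0,0,0): the formula yields 0, h is 1.
(v) fails at (0,0,0,0,1): the formula yields 0, h is 1.
That leaves (iii). Evaluating it on every row reproduces the table of h exactly.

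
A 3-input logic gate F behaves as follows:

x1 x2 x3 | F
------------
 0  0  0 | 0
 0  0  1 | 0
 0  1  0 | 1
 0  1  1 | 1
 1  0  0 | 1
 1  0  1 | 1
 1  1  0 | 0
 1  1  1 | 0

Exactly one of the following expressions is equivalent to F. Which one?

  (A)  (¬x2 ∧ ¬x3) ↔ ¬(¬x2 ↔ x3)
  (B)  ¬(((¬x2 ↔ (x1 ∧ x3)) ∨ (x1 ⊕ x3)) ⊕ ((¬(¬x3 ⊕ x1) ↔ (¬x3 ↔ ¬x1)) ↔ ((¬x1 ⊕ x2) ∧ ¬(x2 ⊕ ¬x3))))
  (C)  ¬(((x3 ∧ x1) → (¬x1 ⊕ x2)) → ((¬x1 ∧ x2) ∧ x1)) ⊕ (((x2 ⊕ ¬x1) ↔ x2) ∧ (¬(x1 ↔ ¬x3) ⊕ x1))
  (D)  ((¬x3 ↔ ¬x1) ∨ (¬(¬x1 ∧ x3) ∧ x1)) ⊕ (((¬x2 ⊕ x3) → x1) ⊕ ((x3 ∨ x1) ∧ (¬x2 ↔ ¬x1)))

B

(A): at (0,0,0) it gives 1, but F = 0 — eliminated.
(C): at (0,0,0) it gives 1, but F = 0 — eliminated.
(D): at (0,0,0) it gives 1, but F = 0 — eliminated.
Only (B) survives; checking it on all 8 rows confirms it matches F.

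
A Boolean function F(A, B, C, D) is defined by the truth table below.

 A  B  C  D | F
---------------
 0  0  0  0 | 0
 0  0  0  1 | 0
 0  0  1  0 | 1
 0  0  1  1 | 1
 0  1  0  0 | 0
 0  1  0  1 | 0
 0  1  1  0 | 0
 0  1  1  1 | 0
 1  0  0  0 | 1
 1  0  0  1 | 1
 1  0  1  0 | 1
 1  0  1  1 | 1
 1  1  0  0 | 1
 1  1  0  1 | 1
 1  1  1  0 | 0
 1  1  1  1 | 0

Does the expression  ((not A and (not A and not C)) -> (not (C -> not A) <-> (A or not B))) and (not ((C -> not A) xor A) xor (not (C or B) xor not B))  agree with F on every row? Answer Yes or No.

Test each input against both F and the formula:
  A=0, B=0, C=0, D=0: formula gives 0, F = 0 ✓
  A=0, B=0, C=0, D=1: formula gives 0, F = 0 ✓
  A=0, B=0, C=1, D=0: formula gives 1, F = 1 ✓
  A=0, B=0, C=1, D=1: formula gives 1, F = 1 ✓
  …and likewise for the remaining 12 rows.
Every row agrees, so the formula is equivalent.

Yes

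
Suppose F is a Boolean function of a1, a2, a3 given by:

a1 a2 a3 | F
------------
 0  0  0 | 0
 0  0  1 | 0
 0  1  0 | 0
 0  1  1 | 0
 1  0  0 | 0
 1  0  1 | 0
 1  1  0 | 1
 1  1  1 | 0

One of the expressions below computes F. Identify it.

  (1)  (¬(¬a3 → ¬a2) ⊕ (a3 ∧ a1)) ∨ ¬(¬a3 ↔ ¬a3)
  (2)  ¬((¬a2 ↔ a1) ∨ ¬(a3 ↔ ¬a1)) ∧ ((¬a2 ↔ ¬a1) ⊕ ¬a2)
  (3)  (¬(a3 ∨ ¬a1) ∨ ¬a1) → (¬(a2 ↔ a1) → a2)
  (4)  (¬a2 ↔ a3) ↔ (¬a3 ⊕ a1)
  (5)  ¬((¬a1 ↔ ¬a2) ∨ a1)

2

(1): at (0,1,0) it gives 1, but F = 0 — eliminated.
(3): at (0,0,0) it gives 1, but F = 0 — eliminated.
(4): at (0,1,0) it gives 1, but F = 0 — eliminated.
(5): at (0,1,0) it gives 1, but F = 0 — eliminated.
Only (2) survives; checking it on all 8 rows confirms it matches F.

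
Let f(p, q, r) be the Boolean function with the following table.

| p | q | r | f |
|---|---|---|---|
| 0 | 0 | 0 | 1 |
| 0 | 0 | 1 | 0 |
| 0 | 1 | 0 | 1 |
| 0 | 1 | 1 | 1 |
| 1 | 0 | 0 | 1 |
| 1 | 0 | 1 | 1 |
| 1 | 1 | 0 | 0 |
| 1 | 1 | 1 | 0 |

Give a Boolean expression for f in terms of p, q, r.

f(p, q, r) = ¬((((¬p ∧ ¬q) ∧ r) ∨ ((p ∧ q) ∧ ¬r)) ∨ ((p ∧ q) ∧ r))

f is 0 on only 3 rows — (0,0,1), (1,1,0), (1,1,1). Writing each as a minterm (¬p·¬q·r, p·q·¬r, p·q·r) and OR-ing them characterizes exactly where f=0, so f is the negation of that disjunction.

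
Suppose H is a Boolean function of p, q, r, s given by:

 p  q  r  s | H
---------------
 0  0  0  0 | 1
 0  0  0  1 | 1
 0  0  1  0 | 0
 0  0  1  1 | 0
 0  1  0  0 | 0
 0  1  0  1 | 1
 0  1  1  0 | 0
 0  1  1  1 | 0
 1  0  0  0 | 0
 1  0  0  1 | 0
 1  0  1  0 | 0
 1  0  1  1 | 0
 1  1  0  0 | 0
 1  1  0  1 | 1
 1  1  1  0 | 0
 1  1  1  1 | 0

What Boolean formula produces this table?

H(p, q, r, s) = (((((p' · q') · r') · s') + (((p' · q') · r') · s)) + (((p' · q) · r') · s)) + (((p · q) · r') · s)

The 1-rows are (0,0,0,0), (0,0,0,1), (0,1,0,1), (1,1,0,1). Each contributes one minterm — ¬p·¬q·¬r·¬s; ¬p·¬q·¬r·s; ¬p·q·¬r·s; p·q·¬r·s — and their disjunction is a sum-of-products form of H.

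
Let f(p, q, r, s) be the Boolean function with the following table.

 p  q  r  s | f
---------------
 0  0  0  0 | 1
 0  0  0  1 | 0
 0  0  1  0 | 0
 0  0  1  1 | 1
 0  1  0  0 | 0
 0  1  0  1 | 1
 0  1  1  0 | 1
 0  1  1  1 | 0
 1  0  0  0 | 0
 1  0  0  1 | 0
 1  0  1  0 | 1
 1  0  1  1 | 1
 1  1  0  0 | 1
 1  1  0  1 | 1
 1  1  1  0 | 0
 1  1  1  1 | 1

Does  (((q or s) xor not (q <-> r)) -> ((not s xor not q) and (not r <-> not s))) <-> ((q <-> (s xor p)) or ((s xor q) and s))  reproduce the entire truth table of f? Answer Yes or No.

Test each input against both f and the formula:
  p=0, q=0, r=0, s=0: formula gives 1, f = 1 ✓
  p=0, q=0, r=0, s=1: formula gives 0, f = 0 ✓
  p=0, q=0, r=1, s=0: formula gives 0, f = 0 ✓
  p=0, q=0, r=1, s=1: formula gives 1, f = 1 ✓
  …
  p=1, q=1, r=0, s=1: formula gives 0, but f = 1 ✗
Row (1,1,0,1) is a counterexample, so the formula is not equivalent to f.

No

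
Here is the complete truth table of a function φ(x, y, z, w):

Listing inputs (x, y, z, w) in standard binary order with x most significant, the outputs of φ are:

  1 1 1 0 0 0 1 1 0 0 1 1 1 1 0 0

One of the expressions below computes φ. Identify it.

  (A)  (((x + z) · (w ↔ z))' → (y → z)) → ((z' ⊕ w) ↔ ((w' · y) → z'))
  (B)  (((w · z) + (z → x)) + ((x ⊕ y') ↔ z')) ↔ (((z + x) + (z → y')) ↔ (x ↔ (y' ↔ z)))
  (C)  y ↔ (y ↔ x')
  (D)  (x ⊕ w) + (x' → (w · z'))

(A) disagrees with φ on (0,0,0,1) (formula → 0, table → 1); rule it out.
(C) disagrees with φ on (0,0,1,1) (formula → 1, table → 0); rule it out.
(D) disagrees with φ on (0,0,0,0) (formula → 0, table → 1); rule it out.
Only (B) survives; checking it on all 16 rows confirms it matches φ.

B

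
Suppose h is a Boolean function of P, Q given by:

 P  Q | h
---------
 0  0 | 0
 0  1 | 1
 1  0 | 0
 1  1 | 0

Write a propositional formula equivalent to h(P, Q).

h(P, Q) = ¬P ∧ Q

1 only at (0,1): NOT P AND Q.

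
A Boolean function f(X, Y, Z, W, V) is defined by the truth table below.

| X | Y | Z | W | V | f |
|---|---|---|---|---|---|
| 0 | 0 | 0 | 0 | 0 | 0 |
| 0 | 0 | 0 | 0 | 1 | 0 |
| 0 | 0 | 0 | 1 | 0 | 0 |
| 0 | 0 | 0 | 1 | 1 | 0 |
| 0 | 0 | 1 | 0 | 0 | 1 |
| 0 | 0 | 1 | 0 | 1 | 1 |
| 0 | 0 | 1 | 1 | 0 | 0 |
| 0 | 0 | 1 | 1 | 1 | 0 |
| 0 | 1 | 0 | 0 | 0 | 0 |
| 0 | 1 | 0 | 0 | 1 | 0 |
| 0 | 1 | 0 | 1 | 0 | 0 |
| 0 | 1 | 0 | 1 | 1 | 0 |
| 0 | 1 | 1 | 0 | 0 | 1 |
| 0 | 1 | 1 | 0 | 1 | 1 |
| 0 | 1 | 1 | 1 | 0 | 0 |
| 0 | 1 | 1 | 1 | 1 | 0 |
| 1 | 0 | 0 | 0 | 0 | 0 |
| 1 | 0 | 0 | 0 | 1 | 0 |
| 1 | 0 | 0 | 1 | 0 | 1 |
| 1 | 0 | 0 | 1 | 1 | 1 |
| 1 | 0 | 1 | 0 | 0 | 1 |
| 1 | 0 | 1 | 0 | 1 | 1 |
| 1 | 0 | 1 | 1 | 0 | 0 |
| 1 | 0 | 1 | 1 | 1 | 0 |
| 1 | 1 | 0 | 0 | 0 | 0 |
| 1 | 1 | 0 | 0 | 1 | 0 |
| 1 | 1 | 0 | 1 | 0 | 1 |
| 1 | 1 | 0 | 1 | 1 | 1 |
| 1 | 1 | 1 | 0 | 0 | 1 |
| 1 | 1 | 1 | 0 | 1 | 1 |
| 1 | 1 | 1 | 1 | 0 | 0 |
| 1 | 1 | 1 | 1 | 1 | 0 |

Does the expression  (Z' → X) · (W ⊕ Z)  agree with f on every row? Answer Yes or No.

Check the formula against f row by row:
  X=0, Y=0, Z=0, W=0, V=0: formula gives 0, f = 0 ✓
  X=0, Y=0, Z=0, W=0, V=1: formula gives 0, f = 0 ✓
  X=0, Y=0, Z=0, W=1, V=0: formula gives 0, f = 0 ✓
  X=0, Y=0, Z=0, W=1, V=1: formula gives 0, f = 0 ✓
  …and likewise for the remaining 28 rows.
No disagreement on any input; they are logically equivalent.

Yes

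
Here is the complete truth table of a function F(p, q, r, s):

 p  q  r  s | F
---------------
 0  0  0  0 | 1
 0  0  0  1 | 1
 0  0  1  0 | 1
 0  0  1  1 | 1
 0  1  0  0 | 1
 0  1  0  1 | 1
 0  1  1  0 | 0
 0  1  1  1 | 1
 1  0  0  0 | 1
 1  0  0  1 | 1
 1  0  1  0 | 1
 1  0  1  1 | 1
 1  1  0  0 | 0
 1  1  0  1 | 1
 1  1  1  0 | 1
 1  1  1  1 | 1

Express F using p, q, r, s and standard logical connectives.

F(p, q, r, s) = ((((p' · q) · r) · s') + (((p · q) · r') · s'))'

F is 0 on only 2 rows — (0,1,1,0), (1,1,0,0). Writing each as a minterm (¬p·q·r·¬s, p·q·¬r·¬s) and OR-ing them characterizes exactly where F=0, so F is the negation of that disjunction.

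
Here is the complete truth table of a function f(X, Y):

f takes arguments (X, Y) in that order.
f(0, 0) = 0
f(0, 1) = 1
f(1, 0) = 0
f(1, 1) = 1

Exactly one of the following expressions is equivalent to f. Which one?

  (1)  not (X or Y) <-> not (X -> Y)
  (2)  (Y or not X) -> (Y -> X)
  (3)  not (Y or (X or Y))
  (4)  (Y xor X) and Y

1

(2): at (0,0) it gives 1, but f = 0 — eliminated.
(3): at (0,0) it gives 1, but f = 0 — eliminated.
(4): at (1,1) it gives 0, but f = 1 — eliminated.
That leaves (1). Evaluating it on every row reproduces the table of f exactly.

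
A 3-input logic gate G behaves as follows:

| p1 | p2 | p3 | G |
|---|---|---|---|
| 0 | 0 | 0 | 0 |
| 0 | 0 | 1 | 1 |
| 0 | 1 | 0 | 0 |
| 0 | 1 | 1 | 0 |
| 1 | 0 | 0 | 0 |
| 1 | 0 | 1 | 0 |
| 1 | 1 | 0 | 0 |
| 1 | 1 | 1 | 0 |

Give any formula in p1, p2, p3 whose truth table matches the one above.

Only row (0,0,1) gives 1. That row's minterm ¬p1·¬p2·p3 is G directly.

G(p1, p2, p3) = (~p1 & ~p2) & p3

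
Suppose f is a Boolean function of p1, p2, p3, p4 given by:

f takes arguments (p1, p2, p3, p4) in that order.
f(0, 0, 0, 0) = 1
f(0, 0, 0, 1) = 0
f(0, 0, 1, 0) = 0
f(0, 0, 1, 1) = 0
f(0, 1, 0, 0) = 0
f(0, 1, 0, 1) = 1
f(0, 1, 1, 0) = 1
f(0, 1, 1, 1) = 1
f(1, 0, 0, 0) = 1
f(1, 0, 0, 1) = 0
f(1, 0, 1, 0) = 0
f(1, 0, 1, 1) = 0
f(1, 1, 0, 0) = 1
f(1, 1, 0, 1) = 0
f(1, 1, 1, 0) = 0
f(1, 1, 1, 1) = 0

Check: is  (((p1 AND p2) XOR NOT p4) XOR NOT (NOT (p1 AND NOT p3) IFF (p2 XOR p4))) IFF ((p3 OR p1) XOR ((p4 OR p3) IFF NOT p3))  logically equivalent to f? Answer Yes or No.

Test each input against both f and the formula:
  p1=0, p2=0, p3=0, p4=0: formula gives 1, f = 1 ✓
  p1=0, p2=0, p3=0, p4=1: formula gives 0, f = 0 ✓
  p1=0, p2=0, p3=1, p4=0: formula gives 0, f = 0 ✓
  p1=0, p2=0, p3=1, p4=1: formula gives 0, f = 0 ✓
  … (the remaining 12 rows also agree.)
Every row agrees, so the formula is equivalent.

Yes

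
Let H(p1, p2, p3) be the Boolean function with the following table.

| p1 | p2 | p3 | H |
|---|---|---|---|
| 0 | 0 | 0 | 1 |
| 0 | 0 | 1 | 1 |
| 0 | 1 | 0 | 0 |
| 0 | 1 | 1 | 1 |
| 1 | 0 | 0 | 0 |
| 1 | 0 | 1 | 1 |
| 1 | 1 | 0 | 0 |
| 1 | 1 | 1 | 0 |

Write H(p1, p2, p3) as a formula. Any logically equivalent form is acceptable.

Collect the rows where H=1 — (0,0,0), (0,0,1), (0,1,1), (1,0,1) — and write one minterm per row: ¬p1·¬p2·¬p3, ¬p1·¬p2·p3, ¬p1·p2·p3, p1·¬p2·p3. Their union (logical OR) reproduces the table exactly.

H(p1, p2, p3) = ((((NOT p1 AND NOT p2) AND NOT p3) OR ((NOT p1 AND NOT p2) AND p3)) OR ((NOT p1 AND p2) AND p3)) OR ((p1 AND NOT p2) AND p3)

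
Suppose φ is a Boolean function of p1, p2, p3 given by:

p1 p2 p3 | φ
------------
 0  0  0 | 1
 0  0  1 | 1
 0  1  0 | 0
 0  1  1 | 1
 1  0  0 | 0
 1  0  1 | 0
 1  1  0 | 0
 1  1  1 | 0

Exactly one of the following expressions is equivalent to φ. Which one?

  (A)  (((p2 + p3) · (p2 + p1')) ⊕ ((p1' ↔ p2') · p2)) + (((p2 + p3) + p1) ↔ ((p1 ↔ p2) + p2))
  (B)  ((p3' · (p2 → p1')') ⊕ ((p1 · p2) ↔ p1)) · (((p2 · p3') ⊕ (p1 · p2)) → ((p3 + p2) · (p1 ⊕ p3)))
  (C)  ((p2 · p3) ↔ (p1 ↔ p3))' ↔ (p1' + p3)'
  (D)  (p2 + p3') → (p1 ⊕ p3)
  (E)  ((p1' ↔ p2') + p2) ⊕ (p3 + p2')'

(A) fails at (0,0,0): the formula yields 0, φ is 1.
(C) fails at (0,0,0): the formula yields 0, φ is 1.
(D) fails at (0,0,0): the formula yields 0, φ is 1.
(E) fails at (1,1,1): the formula yields 1, φ is 0.
Only (B) survives; checking it on all 8 rows confirms it matches φ.

B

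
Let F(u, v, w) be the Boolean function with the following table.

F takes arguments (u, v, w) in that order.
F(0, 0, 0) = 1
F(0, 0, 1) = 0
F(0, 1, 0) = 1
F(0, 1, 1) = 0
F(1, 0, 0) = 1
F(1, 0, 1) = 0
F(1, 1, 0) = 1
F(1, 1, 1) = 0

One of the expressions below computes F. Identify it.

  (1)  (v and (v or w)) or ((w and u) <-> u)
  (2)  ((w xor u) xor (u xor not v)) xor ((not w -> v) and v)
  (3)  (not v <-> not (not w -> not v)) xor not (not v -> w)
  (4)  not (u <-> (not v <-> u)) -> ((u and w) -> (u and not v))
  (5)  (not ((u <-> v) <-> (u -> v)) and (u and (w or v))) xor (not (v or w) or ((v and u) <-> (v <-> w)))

(1): at (0,0,1) it gives 1, but F = 0 — eliminated.
(3): at (0,1,0) it gives 0, but F = 1 — eliminated.
(4): at (0,0,1) it gives 1, but F = 0 — eliminated.
(5): at (0,0,1) it gives 1, but F = 0 — eliminated.
Only (2) survives; checking it on all 8 rows confirms it matches F.

2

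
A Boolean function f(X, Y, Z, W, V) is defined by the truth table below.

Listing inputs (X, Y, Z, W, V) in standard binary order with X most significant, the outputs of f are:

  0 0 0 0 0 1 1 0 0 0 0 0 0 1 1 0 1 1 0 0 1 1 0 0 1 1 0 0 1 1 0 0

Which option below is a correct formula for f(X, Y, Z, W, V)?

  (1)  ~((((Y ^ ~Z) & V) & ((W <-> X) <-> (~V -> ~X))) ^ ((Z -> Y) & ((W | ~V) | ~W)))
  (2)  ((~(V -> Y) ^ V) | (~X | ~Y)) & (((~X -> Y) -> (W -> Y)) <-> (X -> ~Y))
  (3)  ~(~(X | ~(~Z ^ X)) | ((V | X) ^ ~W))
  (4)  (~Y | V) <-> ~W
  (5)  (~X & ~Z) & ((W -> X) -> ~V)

(1) disagrees with f on (0,0,0,0,1) (formula → 1, table → 0); rule it out.
(2) disagrees with f on (0,0,0,0,0) (formula → 1, table → 0); rule it out.
(4) disagrees with f on (0,0,0,0,0) (formula → 1, table → 0); rule it out.
(5) disagrees with f on (0,0,0,0,0) (formula → 1, table → 0); rule it out.
(3) is the remaining candidate, and it agrees with f on all 32 inputs.

3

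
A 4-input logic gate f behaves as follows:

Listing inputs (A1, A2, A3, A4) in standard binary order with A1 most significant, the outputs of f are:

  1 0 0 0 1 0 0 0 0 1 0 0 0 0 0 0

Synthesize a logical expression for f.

Collect the rows where f=1 — (0,0,0,0), (0,1,0,0), (1,0,0,1) — and write one minterm per row: ¬A1·¬A2·¬A3·¬A4, ¬A1·A2·¬A3·¬A4, A1·¬A2·¬A3·A4. Their union (logical OR) reproduces the table exactly.

f(A1, A2, A3, A4) = ((((not A1 and not A2) and not A3) and not A4) or (((not A1 and A2) and not A3) and not A4)) or (((A1 and not A2) and not A3) and A4)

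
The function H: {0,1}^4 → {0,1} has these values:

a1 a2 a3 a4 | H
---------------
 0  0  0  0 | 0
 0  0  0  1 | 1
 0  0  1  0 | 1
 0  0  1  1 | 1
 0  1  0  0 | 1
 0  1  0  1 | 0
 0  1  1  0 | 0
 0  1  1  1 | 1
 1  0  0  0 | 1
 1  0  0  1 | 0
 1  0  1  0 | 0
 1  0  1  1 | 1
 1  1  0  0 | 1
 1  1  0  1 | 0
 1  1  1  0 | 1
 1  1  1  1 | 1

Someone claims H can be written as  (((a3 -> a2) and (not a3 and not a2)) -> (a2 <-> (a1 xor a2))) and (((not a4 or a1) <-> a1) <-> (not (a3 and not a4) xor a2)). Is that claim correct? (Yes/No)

Test each input against both H and the formula:
  a1=0, a2=0, a3=0, a4=0: formula gives 0, H = 0 ✓
  a1=0, a2=0, a3=0, a4=1: formula gives 1, H = 1 ✓
  a1=0, a2=0, a3=1, a4=0: formula gives 1, H = 1 ✓
  a1=0, a2=0, a3=1, a4=1: formula gives 1, H = 1 ✓
  …
  a1=0, a2=1, a3=1, a4=1: formula gives 0, but H = 1 ✗
A single disagreement suffices: at (0,1,1,1) they differ, so the formula does not compute H.

No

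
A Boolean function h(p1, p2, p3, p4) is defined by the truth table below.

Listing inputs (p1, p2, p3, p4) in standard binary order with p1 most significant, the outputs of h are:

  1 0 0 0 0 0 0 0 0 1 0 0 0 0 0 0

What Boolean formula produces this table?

Collect the rows where h=1 — (0,0,0,0), (1,0,0,1) — and write one minterm per row: ¬p1·¬p2·¬p3·¬p4, p1·¬p2·¬p3·p4. Their union (logical OR) reproduces the table exactly.

h(p1, p2, p3, p4) = (((¬p1 ∧ ¬p2) ∧ ¬p3) ∧ ¬p4) ∨ (((p1 ∧ ¬p2) ∧ ¬p3) ∧ p4)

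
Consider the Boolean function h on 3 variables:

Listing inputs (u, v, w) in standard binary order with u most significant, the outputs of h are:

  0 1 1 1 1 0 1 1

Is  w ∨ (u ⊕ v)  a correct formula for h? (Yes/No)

Test each input against both h and the formula:
  u=0, v=0, w=0: formula gives 0, h = 0 ✓
  u=0, v=0, w=1: formula gives 1, h = 1 ✓
  u=0, v=1, w=0: formula gives 1, h = 1 ✓
  u=0, v=1, w=1: formula gives 1, h = 1 ✓
  u=1, v=0, w=0: formula gives 1, h = 1 ✓
  u=1, v=0, w=1: formula gives 1, but h = 0 ✗
Row (1,0,1) is a counterexample, so the formula is not equivalent to h.

No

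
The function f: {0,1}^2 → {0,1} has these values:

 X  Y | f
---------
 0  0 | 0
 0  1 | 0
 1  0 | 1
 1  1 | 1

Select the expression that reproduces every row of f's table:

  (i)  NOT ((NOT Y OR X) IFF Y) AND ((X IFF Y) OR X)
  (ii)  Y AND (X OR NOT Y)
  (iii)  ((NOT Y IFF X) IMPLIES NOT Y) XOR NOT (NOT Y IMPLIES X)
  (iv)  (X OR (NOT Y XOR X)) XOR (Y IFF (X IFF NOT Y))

(i): at (0,0) it gives 1, but f = 0 — eliminated.
(ii): at (1,0) it gives 0, but f = 1 — eliminated.
(iv): at (0,1) it gives 1, but f = 0 — eliminated.
(iii) is the remaining candidate, and it agrees with f on all 4 inputs.

iii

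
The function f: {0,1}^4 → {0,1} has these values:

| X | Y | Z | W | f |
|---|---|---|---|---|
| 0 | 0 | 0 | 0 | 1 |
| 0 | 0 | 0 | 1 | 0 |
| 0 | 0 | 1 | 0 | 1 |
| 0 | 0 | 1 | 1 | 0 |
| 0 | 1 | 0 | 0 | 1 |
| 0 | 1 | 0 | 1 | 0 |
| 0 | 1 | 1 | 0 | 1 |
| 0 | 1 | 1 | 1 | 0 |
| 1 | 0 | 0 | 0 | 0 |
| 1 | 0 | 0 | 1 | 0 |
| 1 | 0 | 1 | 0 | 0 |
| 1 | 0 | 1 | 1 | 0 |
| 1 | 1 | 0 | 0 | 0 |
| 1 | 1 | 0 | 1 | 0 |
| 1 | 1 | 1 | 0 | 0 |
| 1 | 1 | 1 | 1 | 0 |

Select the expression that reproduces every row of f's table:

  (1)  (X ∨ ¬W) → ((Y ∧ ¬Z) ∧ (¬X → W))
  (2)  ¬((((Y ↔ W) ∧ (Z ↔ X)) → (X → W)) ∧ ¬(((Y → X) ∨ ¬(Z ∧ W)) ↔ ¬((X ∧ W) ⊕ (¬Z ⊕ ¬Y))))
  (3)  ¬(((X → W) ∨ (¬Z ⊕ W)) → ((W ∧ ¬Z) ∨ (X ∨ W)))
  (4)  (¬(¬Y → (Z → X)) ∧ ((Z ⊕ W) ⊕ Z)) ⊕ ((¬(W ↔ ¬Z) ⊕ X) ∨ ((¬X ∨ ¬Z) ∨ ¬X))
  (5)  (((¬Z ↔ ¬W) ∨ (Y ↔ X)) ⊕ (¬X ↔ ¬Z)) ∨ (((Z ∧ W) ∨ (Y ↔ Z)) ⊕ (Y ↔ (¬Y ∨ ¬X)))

3

(1) disagrees with f on (0,0,0,0) (formula → 0, table → 1); rule it out.
(2) disagrees with f on (0,0,0,1) (formula → 1, table → 0); rule it out.
(4) disagrees with f on (0,0,0,1) (formula → 1, table → 0); rule it out.
(5) disagrees with f on (0,0,0,1) (formula → 1, table → 0); rule it out.
Only (3) survives; checking it on all 16 rows confirms it matches f.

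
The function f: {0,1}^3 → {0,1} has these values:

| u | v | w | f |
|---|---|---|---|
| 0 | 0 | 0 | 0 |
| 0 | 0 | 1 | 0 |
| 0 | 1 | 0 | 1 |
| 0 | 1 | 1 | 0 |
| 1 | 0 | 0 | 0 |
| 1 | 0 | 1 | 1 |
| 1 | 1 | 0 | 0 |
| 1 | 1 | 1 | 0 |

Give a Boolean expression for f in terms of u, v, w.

f(u, v, w) = ((not u and v) and not w) or ((u and not v) and w)

The 1-rows are (0,1,0), (1,0,1). Each contributes one minterm — ¬u·v·¬w; u·¬v·w — and their disjunction is a sum-of-products form of f.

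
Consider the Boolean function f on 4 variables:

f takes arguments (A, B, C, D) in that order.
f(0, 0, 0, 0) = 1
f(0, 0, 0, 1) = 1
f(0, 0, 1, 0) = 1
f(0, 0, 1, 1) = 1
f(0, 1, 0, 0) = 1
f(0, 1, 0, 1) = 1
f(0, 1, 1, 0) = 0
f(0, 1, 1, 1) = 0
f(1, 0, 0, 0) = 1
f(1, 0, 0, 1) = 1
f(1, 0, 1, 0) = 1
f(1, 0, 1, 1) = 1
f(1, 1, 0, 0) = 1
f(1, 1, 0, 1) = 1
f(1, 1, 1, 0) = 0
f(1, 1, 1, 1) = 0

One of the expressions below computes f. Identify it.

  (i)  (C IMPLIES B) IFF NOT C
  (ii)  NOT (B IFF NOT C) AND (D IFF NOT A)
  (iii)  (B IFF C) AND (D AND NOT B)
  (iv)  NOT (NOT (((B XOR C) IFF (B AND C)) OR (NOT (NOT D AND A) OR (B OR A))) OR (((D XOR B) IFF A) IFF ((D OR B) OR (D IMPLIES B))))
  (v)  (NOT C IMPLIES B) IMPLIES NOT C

i

(ii) disagrees with f on (0,0,0,0) (formula → 0, table → 1); rule it out.
(iii) disagrees with f on (0,0,0,0) (formula → 0, table → 1); rule it out.
(iv) disagrees with f on (0,0,0,0) (formula → 0, table → 1); rule it out.
(v) disagrees with f on (0,0,1,0) (formula → 0, table → 1); rule it out.
Only (i) survives; checking it on all 16 rows confirms it matches f.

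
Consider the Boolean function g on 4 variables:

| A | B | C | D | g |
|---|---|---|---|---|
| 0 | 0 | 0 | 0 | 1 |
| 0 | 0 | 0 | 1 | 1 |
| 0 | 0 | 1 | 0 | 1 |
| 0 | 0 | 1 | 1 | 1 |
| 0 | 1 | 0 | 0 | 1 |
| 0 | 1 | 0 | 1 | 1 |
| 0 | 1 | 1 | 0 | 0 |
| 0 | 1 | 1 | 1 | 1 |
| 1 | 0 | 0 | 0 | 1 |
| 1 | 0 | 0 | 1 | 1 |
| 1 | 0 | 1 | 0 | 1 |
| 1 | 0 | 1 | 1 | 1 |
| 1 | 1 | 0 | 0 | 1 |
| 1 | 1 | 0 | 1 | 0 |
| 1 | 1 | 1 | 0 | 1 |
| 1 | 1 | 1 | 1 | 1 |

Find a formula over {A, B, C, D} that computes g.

There are just 2 zero rows: (0,1,1,0), (1,1,0,1). Their minterms are ¬A·B·C·¬D, A·B·¬C·D; the OR of those covers precisely the 0-outputs, and negating it yields g.

g(A, B, C, D) = ~((((~A & B) & C) & ~D) | (((A & B) & ~C) & D))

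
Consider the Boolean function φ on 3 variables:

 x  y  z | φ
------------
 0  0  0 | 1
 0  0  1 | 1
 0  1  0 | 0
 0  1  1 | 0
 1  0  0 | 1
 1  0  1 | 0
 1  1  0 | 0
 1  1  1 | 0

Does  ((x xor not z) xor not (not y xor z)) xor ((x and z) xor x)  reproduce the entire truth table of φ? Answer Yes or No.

No

Check the formula against φ row by row:
  x=0, y=0, z=0: formula gives 1, φ = 1 ✓
  x=0, y=0, z=1: formula gives 1, φ = 1 ✓
  x=0, y=1, z=0: formula gives 0, φ = 0 ✓
  x=0, y=1, z=1: formula gives 0, φ = 0 ✓
  x=1, y=0, z=0: formula gives 1, φ = 1 ✓
  …
  x=1, y=1, z=1: formula gives 1, but φ = 0 ✗
A single disagreement suffices: at (1,1,1) they differ, so the formula does not compute φ.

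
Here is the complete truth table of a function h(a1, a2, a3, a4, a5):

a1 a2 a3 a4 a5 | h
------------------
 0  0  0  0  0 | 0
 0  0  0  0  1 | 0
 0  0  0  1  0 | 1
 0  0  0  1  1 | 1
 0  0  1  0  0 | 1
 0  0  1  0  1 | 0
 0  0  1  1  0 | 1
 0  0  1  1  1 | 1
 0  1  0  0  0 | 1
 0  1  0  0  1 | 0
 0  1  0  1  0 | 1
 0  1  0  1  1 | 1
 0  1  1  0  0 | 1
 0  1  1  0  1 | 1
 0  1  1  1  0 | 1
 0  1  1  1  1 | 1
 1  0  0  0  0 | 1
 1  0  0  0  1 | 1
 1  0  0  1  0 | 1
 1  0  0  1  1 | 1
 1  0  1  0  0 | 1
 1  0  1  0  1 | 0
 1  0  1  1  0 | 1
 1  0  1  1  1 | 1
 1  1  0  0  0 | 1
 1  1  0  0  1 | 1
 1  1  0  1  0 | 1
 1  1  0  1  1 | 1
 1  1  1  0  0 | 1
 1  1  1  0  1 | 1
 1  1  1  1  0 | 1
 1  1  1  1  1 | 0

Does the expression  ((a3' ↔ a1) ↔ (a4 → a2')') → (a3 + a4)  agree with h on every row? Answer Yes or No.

Test each input against both h and the formula:
  a1=0, a2=0, a3=0, a4=0, a5=0: formula gives 0, h = 0 ✓
  a1=0, a2=0, a3=0, a4=0, a5=1: formula gives 0, h = 0 ✓
  a1=0, a2=0, a3=0, a4=1, a5=0: formula gives 1, h = 1 ✓
  a1=0, a2=0, a3=0, a4=1, a5=1: formula gives 1, h = 1 ✓
  …
  a1=0, a2=0, a3=1, a4=0, a5=1: formula gives 1, but h = 0 ✗
Since they disagree at (0,0,1,0,1), the expression is not a correct formula for h.

No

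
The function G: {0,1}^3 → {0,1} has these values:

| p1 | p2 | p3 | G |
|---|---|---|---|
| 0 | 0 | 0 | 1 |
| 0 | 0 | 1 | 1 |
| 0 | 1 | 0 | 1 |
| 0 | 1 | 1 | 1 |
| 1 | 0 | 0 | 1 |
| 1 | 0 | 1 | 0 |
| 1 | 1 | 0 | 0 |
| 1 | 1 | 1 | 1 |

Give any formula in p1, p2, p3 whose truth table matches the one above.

There are just 2 zero rows: (1,0,1), (1,1,0). Their minterms are p1·¬p2·p3, p1·p2·¬p3; the OR of those covers precisely the 0-outputs, and negating it yields G.

G(p1, p2, p3) = (((p1 · p2') · p3) + ((p1 · p2) · p3'))'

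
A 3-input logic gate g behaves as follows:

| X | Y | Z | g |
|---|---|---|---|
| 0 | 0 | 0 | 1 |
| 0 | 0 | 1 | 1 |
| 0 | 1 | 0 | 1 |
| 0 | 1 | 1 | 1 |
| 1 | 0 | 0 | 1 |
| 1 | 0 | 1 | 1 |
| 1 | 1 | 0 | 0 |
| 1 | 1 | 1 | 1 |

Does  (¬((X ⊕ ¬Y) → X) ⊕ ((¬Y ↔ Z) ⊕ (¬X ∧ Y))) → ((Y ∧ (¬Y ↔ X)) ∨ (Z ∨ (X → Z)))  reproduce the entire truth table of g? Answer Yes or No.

Yes

Test each input against both g and the formula:
  X=0, Y=0, Z=0: formula gives 1, g = 1 ✓
  X=0, Y=0, Z=1: formula gives 1, g = 1 ✓
  X=0, Y=1, Z=0: formula gives 1, g = 1 ✓
  X=0, Y=1, Z=1: formula gives 1, g = 1 ✓
  X=1, Y=0, Z=0: formula gives 1, g = 1 ✓
  …and likewise for the remaining 3 rows.
No disagreement on any input; they are logically equivalent.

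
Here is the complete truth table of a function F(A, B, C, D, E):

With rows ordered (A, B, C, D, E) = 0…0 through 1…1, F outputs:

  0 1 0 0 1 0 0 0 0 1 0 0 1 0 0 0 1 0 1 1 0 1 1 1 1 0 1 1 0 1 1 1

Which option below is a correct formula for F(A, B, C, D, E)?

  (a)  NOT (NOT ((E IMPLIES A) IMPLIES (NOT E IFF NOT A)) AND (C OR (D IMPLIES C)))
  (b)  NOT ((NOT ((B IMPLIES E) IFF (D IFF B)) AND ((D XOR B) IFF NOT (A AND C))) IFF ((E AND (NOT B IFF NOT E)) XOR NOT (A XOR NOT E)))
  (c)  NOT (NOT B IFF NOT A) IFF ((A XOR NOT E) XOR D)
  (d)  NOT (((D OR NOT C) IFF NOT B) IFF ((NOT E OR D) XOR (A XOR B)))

(a) fails at (0,0,0,0,0): the formula yields 1, F is 0.
(b) fails at (0,0,0,1,0): the formula yields 1, F is 0.
(c) fails at (0,0,0,1,0): the formula yields 1, F is 0.
That leaves (d). Evaluating it on every row reproduces the table of F exactly.

d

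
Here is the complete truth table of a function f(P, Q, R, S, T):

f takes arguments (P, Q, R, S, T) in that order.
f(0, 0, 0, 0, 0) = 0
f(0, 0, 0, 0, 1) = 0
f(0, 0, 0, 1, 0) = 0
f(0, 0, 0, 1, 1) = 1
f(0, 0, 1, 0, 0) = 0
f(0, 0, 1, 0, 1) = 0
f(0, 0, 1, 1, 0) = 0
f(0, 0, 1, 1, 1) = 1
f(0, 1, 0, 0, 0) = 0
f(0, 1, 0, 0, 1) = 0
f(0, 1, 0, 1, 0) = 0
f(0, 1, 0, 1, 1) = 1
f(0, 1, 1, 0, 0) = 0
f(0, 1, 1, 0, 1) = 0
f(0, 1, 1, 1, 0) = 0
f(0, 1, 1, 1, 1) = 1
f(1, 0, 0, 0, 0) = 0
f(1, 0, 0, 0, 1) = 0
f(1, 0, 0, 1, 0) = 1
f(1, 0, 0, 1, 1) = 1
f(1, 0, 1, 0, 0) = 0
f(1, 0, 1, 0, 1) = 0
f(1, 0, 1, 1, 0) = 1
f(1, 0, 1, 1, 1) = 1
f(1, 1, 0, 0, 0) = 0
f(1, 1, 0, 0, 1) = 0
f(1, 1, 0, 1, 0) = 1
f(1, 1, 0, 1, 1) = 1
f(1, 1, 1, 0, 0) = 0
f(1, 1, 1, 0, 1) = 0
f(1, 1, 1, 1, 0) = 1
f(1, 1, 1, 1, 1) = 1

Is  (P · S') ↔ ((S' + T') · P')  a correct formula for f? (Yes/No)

Test each input against both f and the formula:
  P=0, Q=0, R=0, S=0, T=0: formula gives 0, f = 0 ✓
  P=0, Q=0, R=0, S=0, T=1: formula gives 0, f = 0 ✓
  P=0, Q=0, R=0, S=1, T=0: formula gives 0, f = 0 ✓
  P=0, Q=0, R=0, S=1, T=1: formula gives 1, f = 1 ✓
  …and likewise for the remaining 28 rows.
Every row agrees, so the formula is equivalent.

Yes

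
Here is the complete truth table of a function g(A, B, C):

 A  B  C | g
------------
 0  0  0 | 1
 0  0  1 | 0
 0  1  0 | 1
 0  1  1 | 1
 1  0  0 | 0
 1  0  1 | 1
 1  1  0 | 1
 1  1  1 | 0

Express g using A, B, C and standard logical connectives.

g(A, B, C) = ¬((((¬A ∧ ¬B) ∧ C) ∨ ((A ∧ ¬B) ∧ ¬C)) ∨ ((A ∧ B) ∧ C))

g is 0 on only 3 rows — (0,0,1), (1,0,0), (1,1,1). Writing each as a minterm (¬A·¬B·C, A·¬B·¬C, A·B·C) and OR-ing them characterizes exactly where g=0, so g is the negation of that disjunction.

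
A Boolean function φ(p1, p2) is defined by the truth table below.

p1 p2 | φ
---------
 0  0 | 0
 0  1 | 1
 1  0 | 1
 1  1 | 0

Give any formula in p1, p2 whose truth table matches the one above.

Collect the rows where φ=1 — (0,1), (1,0) — and write one minterm per row: ¬p1·p2, p1·¬p2. Their union (logical OR) reproduces the table exactly.

φ(p1, p2) = (~p1 & p2) | (p1 & ~p2)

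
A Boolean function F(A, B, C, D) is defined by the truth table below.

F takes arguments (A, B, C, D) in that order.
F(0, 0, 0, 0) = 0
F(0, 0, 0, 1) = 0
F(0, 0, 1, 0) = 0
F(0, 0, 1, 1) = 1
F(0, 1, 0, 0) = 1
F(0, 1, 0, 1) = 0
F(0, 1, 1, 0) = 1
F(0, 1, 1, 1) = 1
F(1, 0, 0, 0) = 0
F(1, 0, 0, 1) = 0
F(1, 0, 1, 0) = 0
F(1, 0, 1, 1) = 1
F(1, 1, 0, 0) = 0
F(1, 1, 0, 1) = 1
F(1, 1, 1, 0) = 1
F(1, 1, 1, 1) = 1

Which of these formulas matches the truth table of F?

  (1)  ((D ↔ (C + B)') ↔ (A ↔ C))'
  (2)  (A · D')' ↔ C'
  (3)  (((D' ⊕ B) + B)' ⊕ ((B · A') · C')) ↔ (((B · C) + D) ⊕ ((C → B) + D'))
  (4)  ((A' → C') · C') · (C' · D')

3

(1): at (0,0,0,0) it gives 1, but F = 0 — eliminated.
(2): at (0,0,0,0) it gives 1, but F = 0 — eliminated.
(4): at (0,0,0,0) it gives 1, but F = 0 — eliminated.
Only (3) survives; checking it on all 16 rows confirms it matches F.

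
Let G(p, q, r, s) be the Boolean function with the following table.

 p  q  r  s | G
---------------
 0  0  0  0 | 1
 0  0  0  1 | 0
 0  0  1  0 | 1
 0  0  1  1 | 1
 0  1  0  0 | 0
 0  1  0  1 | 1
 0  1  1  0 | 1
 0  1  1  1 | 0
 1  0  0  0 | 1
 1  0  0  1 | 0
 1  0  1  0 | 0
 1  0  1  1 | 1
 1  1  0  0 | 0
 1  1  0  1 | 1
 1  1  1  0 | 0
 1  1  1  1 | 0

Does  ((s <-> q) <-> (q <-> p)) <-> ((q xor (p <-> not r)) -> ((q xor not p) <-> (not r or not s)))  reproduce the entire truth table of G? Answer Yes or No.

Yes

Evaluate ((s <-> q) <-> (q <-> p)) <-> ((q xor (p <-> not r)) -> ((q xor not p) <-> (not r or not s))) on each row and compare to G:
  p=0, q=0, r=0, s=0: formula gives 1, G = 1 ✓
  p=0, q=0, r=0, s=1: formula gives 0, G = 0 ✓
  p=0, q=0, r=1, s=0: formula gives 1, G = 1 ✓
  p=0, q=0, r=1, s=1: formula gives 1, G = 1 ✓
  … (the remaining 12 rows also agree.)
All 16 rows match — the expression computes G exactly.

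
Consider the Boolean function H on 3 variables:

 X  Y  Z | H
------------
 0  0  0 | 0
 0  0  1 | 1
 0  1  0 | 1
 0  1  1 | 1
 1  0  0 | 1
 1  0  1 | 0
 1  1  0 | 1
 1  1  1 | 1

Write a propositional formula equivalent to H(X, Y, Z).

The 0-rows are (0,0,0), (1,0,1). Take each as a conjunction (¬X·¬Y·¬Z, X·¬Y·Z), form their disjunction, and complement — that gives a formula that is 1 everywhere H is.

H(X, Y, Z) = NOT (((NOT X AND NOT Y) AND NOT Z) OR ((X AND NOT Y) AND Z))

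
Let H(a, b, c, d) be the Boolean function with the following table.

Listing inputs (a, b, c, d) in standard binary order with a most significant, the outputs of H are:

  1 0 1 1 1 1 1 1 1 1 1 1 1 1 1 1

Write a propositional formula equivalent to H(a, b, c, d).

H(a, b, c, d) = NOT (((NOT a AND NOT b) AND NOT c) AND d)

Only row (0,0,0,1) gives 0. So H is 1 everywhere except there — the complement of the minterm ¬a·¬b·¬c·d.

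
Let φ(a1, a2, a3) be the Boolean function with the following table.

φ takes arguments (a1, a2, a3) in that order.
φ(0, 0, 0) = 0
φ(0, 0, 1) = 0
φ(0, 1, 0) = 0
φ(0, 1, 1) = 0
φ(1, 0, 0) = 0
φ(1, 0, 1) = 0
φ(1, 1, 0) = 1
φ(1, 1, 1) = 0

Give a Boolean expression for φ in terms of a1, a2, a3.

φ(a1, a2, a3) = (a1 and a2) and not a3

Only row (1,1,0) gives 1. That row's minterm a1·a2·¬a3 is φ directly.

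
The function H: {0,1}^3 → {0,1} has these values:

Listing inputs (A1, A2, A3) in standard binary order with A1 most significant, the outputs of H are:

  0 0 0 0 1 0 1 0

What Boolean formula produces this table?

H=1 on 2 inputs: (1,0,0), (1,1,0). Reading each as a conjunction of literals (A1·¬A2·¬A3, A1·A2·¬A3) and taking the OR gives the canonical DNF.

H(A1, A2, A3) = ((A1 and not A2) and not A3) or ((A1 and A2) and not A3)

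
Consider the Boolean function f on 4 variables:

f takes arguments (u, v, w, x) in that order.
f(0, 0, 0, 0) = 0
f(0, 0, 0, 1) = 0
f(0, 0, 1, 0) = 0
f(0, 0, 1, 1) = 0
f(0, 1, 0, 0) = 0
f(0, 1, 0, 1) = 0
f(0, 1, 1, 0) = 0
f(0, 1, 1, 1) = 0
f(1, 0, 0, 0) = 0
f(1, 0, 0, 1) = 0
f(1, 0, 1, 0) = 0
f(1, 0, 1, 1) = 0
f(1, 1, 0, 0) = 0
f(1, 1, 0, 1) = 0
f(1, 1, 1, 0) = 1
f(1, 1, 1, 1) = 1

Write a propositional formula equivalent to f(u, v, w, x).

f(u, v, w, x) = (((u ∧ v) ∧ w) ∧ ¬x) ∨ (((u ∧ v) ∧ w) ∧ x)

The 1-rows are (1,1,1,0), (1,1,1,1). Each contributes one minterm — u·v·w·¬x; u·v·w·x — and their disjunction is a sum-of-products form of f.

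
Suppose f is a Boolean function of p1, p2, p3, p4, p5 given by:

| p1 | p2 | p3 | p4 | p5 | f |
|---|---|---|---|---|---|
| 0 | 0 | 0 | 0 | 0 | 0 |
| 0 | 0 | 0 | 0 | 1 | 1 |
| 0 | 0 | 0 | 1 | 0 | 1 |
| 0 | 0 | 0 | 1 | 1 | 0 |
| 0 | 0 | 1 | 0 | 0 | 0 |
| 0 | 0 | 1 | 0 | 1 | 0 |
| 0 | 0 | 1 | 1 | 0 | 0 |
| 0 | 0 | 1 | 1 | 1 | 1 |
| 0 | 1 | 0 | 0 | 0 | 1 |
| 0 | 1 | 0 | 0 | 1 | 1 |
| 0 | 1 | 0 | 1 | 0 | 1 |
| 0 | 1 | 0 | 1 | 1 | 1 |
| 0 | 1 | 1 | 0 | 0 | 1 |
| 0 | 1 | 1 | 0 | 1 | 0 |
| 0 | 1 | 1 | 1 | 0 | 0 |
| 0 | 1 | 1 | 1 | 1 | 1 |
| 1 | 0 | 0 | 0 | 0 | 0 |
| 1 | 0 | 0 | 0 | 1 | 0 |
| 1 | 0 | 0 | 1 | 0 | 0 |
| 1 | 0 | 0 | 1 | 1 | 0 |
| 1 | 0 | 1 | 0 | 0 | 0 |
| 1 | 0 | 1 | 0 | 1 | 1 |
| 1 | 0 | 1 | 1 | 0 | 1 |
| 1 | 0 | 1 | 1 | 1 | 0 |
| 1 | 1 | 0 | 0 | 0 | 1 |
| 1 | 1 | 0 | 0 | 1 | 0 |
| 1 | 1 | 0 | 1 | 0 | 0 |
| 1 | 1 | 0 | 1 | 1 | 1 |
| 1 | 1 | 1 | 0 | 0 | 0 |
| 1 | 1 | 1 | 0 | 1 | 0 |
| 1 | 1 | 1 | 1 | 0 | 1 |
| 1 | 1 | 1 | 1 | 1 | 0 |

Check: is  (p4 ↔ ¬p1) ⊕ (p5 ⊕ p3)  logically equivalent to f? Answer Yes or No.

No

Test each input against both f and the formula:
  p1=0, p2=0, p3=0, p4=0, p5=0: formula gives 0, f = 0 ✓
  p1=0, p2=0, p3=0, p4=0, p5=1: formula gives 1, f = 1 ✓
  p1=0, p2=0, p3=0, p4=1, p5=0: formula gives 1, f = 1 ✓
  p1=0, p2=0, p3=0, p4=1, p5=1: formula gives 0, f = 0 ✓
  p1=0, p2=0, p3=1, p4=0, p5=0: formula gives 1, but f = 0 ✗
Row (0,0,1,0,0) is a counterexample, so the formula is not equivalent to f.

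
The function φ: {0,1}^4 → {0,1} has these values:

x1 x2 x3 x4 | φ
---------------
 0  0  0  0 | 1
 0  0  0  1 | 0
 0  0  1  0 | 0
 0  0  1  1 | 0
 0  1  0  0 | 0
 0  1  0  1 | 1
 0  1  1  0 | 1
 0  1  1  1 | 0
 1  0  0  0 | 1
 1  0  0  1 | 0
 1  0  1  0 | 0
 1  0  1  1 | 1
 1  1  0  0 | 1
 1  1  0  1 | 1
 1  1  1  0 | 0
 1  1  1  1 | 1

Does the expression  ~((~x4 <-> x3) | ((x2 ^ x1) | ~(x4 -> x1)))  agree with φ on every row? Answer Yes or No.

No

Evaluate ~((~x4 <-> x3) | ((x2 ^ x1) | ~(x4 -> x1))) on each row and compare to φ:
  x1=0, x2=0, x3=0, x4=0: formula gives 1, φ = 1 ✓
  x1=0, x2=0, x3=0, x4=1: formula gives 0, φ = 0 ✓
  x1=0, x2=0, x3=1, x4=0: formula gives 0, φ = 0 ✓
  x1=0, x2=0, x3=1, x4=1: formula gives 0, φ = 0 ✓
  …
  x1=0, x2=1, x3=0, x4=1: formula gives 0, but φ = 1 ✗
Row (0,1,0,1) is a counterexample, so the formula is not equivalent to φ.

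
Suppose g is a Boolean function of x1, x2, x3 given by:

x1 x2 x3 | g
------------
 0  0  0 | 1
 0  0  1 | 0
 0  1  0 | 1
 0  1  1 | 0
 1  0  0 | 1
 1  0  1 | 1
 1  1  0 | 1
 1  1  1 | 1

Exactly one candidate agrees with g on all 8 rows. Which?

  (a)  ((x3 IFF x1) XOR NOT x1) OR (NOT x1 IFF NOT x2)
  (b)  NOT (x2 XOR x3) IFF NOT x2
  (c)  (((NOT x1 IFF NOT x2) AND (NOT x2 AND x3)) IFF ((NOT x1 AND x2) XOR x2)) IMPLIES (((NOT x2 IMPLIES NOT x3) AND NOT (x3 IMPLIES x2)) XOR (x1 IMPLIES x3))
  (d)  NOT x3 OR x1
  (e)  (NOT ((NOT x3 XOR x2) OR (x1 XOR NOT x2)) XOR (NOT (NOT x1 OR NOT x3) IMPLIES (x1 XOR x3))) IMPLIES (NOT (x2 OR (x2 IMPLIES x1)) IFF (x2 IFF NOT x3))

(a) fails at (0,0,1): the formula yields 1, g is 0.
(b) fails at (1,0,1): the formula yields 0, g is 1.
(c) fails at (0,0,1): the formula yields 1, g is 0.
(e) fails at (0,1,1): the formula yields 1, g is 0.
(d) is the remaining candidate, and it agrees with g on all 8 inputs.

d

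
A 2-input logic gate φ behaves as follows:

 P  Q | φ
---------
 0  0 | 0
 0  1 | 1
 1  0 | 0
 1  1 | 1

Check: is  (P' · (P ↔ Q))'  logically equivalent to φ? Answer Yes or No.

No

Check the formula against φ row by row:
  P=0, Q=0: formula gives 0, φ = 0 ✓
  P=0, Q=1: formula gives 1, φ = 1 ✓
  P=1, Q=0: formula gives 1, but φ = 0 ✗
Row (1,0) is a counterexample, so the formula is not equivalent to φ.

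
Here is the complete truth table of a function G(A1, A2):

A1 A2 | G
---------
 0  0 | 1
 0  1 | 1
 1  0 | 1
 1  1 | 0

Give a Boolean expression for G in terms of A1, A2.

The output is 0 only when every input is 1 — NAND of all inputs.

G(A1, A2) = (A1 · A2)'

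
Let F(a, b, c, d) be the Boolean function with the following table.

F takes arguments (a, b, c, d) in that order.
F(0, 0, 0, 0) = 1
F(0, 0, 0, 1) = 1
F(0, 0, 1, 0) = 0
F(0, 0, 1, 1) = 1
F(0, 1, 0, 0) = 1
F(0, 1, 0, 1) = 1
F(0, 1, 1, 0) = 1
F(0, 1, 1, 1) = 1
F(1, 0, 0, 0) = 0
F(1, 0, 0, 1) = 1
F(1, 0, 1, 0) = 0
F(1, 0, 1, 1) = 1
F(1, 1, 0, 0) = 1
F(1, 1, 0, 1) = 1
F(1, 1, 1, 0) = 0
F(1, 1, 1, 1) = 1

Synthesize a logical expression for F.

F(a, b, c, d) = ¬((((((¬a ∧ ¬b) ∧ c) ∧ ¬d) ∨ (((a ∧ ¬b) ∧ ¬c) ∧ ¬d)) ∨ (((a ∧ ¬b) ∧ c) ∧ ¬d)) ∨ (((a ∧ b) ∧ c) ∧ ¬d))

The 0-rows are (0,0,1,0), (1,0,0,0), (1,0,1,0), (1,1,1,0). Take each as a conjunction (¬a·¬b·c·¬d, a·¬b·¬c·¬d, a·¬b·c·¬d, a·b·c·¬d), form their disjunction, and complement — that gives a formula that is 1 everywhere F is.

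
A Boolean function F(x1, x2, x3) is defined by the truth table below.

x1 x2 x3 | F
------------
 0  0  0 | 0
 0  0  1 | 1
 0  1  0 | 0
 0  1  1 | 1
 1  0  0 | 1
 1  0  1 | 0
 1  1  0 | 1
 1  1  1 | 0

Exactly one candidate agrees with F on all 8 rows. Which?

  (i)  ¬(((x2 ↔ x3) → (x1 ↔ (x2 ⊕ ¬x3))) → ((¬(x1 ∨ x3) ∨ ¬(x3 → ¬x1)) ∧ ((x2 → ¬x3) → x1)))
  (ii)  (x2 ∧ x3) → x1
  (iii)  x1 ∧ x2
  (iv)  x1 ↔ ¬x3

iv

(i) disagrees with F on (0,1,0) (formula → 1, table → 0); rule it out.
(ii) disagrees with F on (0,0,0) (formula → 1, table → 0); rule it out.
(iii) disagrees with F on (0,0,1) (formula → 0, table → 1); rule it out.
Only (iv) survives; checking it on all 8 rows confirms it matches F.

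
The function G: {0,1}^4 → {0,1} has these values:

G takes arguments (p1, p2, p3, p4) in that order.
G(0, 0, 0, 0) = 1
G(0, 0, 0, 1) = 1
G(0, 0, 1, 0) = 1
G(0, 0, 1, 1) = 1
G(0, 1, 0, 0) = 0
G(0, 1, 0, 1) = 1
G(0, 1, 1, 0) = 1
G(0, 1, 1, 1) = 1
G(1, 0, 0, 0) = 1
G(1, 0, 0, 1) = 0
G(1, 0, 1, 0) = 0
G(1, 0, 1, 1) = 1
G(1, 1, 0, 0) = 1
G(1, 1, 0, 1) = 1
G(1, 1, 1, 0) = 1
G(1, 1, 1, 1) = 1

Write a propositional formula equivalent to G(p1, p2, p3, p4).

The 0-rows are (0,1,0,0), (1,0,0,1), (1,0,1,0). Take each as a conjunction (¬p1·p2·¬p3·¬p4, p1·¬p2·¬p3·p4, p1·¬p2·p3·¬p4), form their disjunction, and complement — that gives a formula that is 1 everywhere G is.

G(p1, p2, p3, p4) = ~(((((~p1 & p2) & ~p3) & ~p4) | (((p1 & ~p2) & ~p3) & p4)) | (((p1 & ~p2) & p3) & ~p4))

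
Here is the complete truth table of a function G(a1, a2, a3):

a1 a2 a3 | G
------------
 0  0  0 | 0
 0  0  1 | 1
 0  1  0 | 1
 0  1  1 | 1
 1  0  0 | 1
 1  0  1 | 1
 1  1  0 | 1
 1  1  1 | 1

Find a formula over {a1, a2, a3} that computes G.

The output is 1 whenever at least one input is 1 — the OR of all inputs.

G(a1, a2, a3) = (a1 OR a2) OR a3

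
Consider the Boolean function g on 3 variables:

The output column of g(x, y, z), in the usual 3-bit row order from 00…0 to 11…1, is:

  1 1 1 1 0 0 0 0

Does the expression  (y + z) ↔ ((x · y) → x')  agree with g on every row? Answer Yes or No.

Evaluate (y + z) ↔ ((x · y) → x') on each row and compare to g:
  x=0, y=0, z=0: formula gives 0, but g = 1 ✗
Row (0,0,0) is a counterexample, so the formula is not equivalent to g.

No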